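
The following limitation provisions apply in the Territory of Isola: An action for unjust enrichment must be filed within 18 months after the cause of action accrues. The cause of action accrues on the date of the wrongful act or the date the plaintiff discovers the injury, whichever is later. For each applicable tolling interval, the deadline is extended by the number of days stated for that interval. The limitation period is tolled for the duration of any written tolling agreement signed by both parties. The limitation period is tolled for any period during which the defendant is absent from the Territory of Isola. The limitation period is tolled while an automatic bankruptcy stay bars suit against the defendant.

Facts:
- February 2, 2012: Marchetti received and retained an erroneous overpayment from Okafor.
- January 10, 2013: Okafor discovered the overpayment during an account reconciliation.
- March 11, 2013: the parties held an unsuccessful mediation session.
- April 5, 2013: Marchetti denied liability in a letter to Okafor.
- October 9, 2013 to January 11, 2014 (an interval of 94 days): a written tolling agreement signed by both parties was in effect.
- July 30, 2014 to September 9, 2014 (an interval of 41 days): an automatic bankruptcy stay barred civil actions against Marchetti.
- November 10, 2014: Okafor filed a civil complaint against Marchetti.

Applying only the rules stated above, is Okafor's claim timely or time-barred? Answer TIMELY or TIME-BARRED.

TIMELY

Because discovery on January 10, 2013 post-dates the February 2, 2012 act, accrual under the later-of rule falls on January 10, 2013.
Adding the 18 months base period to January 10, 2013 gives a deadline of July 10, 2014, before any tolling.
The written tolling agreement from October 9, 2013 to January 11, 2014 tolled the period for 94 days, extending the deadline to October 12, 2014.
The period was tolled for 41 days by the automatic bankruptcy stay (July 30, 2014 to September 9, 2014), pushing the deadline to November 22, 2014.
The other events in the timeline have no effect on the limitation period under the stated rules.
Filing on November 10, 2014 beat the November 22, 2014 deadline — the action is timely.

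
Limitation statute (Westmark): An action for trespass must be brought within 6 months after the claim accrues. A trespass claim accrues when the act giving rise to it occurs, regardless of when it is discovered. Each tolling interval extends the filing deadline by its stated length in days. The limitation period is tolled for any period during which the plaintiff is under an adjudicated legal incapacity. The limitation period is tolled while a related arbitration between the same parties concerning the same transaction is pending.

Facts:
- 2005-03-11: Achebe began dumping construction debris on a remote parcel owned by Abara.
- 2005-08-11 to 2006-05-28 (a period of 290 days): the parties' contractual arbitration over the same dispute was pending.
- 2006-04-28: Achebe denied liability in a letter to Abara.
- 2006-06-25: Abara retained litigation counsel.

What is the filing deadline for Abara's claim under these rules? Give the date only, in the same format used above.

The claim accrued on 2005-03-11, when the wrongful act occurred.
Adding the 6 months base period to 2005-03-11 gives a deadline of 2005-09-11, before any tolling.
The period was tolled for 290 days by the pending related arbitration (2005-08-11 to 2006-05-28), pushing the deadline to 2006-06-28.
The other events in the timeline have no effect on the limitation period under the stated rules.

2006-06-28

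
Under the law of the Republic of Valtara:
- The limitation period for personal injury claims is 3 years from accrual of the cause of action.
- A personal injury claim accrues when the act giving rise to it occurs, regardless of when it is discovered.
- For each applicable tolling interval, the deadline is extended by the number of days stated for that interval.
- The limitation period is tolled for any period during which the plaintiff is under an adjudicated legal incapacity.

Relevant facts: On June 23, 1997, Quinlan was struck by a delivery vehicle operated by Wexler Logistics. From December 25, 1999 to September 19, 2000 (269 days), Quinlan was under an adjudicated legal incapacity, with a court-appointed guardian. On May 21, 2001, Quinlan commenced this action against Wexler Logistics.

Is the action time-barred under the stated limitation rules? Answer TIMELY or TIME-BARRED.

The cause of action accrued on June 23, 1997, the date of the act.
Adding the 3 years base period to June 23, 1997 gives a deadline of June 23, 2000, before any tolling.
The plaintiff's legal incapacity from December 25, 1999 to September 19, 2000 tolled the period for 269 days, extending the deadline to March 19, 2001.
Filing on May 21, 2001 missed the March 19, 2001 deadline — the action is time-barred.

TIME-BARRED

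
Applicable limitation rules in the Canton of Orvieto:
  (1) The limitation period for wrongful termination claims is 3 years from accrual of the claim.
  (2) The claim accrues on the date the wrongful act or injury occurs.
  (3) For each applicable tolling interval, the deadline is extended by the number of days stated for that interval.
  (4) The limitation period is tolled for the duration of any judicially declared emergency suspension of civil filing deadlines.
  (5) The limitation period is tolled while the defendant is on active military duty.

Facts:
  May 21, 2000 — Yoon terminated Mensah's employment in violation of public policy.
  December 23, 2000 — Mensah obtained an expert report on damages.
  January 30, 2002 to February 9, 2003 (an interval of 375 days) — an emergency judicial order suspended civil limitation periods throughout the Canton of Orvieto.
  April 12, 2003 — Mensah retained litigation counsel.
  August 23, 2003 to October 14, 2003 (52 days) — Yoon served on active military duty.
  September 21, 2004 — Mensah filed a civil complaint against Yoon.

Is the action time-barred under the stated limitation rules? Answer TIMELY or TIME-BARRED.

TIME-BARRED

The claim accrued on May 21, 2000, when the wrongful act occurred.
3 years from May 21, 2000 is May 21, 2003.
The emergency suspension of filing deadlines from January 30, 2002 to February 9, 2003 tolled the period for 375 days, extending the deadline to May 30, 2004.
The defendant's active military service from August 23, 2003 to October 14, 2003 tolled the period for 52 days, extending the deadline to July 21, 2004.
Nothing else in the chronology tolls or restarts the period.
Filing on September 21, 2004 missed the July 21, 2004 deadline — the action is time-barred.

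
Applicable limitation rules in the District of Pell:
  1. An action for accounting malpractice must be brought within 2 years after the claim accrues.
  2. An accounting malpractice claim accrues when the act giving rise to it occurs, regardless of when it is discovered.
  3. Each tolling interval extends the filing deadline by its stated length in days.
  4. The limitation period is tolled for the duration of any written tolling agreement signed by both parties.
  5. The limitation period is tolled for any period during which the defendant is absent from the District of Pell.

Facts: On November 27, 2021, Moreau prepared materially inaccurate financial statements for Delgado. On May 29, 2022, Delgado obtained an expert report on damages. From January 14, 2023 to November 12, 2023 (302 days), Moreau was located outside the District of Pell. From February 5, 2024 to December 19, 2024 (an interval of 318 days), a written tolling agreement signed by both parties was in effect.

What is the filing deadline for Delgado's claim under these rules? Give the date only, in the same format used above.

The claim accrued on November 27, 2021, when the wrongful act occurred.
Adding the 2 years base period to November 27, 2021 gives a deadline of November 27, 2023, before any tolling.
Because the defendant's absence from the jurisdiction ran from January 14, 2023 to November 12, 2023, the deadline is extended by 302 days to September 24, 2024.
The written tolling agreement from February 5, 2024 to December 19, 2024 tolled the period for 318 days, extending the deadline to August 8, 2025.
The other events in the timeline have no effect on the limitation period under the stated rules.

August 8, 2025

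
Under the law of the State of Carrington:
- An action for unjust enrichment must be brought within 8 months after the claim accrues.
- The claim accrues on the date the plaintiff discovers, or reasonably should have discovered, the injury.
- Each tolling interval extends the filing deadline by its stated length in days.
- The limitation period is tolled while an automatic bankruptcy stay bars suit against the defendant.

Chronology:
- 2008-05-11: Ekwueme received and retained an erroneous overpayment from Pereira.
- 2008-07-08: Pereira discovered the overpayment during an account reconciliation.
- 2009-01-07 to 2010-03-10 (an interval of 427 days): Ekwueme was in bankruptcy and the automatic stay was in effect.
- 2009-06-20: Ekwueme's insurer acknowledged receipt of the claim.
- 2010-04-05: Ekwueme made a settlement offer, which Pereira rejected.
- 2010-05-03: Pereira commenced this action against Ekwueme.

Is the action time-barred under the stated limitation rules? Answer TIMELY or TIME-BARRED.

The claim did not accrue until Pereira discovered the injury on 2008-07-08; the 2008-05-11 act date does not start the clock under the stated rule.
Adding the 8 months base period to 2008-07-08 gives a deadline of 2009-03-08, before any tolling.
The period was tolled for 427 days by the automatic bankruptcy stay (2009-01-07 to 2010-03-10), pushing the deadline to 2010-05-09.
The other events in the timeline have no effect on the limitation period under the stated rules.
Filing on 2010-05-03 beat the 2010-05-09 deadline — the action is timely.

TIMELY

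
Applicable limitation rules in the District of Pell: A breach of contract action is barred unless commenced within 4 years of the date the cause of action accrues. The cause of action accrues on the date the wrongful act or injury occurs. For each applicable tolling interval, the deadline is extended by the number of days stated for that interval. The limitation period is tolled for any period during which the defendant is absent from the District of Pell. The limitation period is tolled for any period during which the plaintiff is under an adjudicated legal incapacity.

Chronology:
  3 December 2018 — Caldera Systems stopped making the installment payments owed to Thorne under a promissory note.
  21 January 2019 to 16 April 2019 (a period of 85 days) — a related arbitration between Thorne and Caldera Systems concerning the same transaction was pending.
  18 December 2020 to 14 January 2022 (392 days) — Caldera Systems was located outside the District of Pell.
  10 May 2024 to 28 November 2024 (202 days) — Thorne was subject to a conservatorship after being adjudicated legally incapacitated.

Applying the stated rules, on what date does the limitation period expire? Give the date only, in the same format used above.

30 December 2023

The cause of action accrued on 3 December 2018, the date of the act.
The untolled deadline — 4 years after 3 December 2018 — is 3 December 2022.
The period was tolled for 392 days by the defendant's absence from the jurisdiction (18 December 2020 to 14 January 2022), pushing the deadline to 30 December 2023.
The plaintiff's legal incapacity from 10 May 2024 to 28 November 2024 began after the period had already run on 30 December 2023, so it has no tolling effect.
Although a pending arbitration ran from 21 January 2019 to 16 April 2019, the stated rules do not make that a tolling event, so it is disregarded.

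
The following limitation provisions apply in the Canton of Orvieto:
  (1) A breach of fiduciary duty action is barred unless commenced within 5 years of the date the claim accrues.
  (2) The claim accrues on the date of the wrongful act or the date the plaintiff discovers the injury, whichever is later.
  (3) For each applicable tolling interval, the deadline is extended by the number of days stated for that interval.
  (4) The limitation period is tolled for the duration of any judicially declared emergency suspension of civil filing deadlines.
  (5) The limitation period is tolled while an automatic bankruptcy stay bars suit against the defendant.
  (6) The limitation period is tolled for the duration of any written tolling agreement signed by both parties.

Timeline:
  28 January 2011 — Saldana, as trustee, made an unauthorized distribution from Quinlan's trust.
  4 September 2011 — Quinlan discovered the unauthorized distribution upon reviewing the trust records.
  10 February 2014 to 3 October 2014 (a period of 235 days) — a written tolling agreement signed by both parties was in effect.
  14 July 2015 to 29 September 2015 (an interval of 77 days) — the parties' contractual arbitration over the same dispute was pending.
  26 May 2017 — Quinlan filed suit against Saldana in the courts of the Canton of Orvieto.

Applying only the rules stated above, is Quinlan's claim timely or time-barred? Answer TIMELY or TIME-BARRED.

Taking the later of the act (28 January 2011) and discovery (4 September 2011), the claim accrued on 4 September 2011.
Adding the 5 years base period to 4 September 2011 gives a deadline of 4 September 2016, before any tolling.
The period was tolled for 235 days by the written tolling agreement (10 February 2014 to 3 October 2014), pushing the deadline to 27 April 2017.
The pending related arbitration from 14 July 2015 to 29 September 2015 does not toll the period, because no stated rule makes a pending arbitration a tolling event.
The 26 May 2017 filing falls after the 27 April 2017 deadline; the claim is time-barred.

TIME-BARRED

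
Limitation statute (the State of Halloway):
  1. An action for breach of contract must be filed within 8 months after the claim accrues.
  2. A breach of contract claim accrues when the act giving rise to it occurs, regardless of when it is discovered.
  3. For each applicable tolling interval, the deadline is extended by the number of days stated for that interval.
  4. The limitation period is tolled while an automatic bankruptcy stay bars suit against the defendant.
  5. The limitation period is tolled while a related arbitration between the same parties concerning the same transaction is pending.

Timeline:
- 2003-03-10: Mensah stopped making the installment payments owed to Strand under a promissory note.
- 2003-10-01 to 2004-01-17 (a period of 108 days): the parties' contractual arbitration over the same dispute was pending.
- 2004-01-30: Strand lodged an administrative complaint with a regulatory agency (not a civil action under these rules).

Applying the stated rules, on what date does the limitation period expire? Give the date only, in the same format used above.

2004-02-26

The claim accrued on 2003-03-10, when the wrongful act occurred.
The untolled deadline — 8 months after 2003-03-10 — is 2003-11-10.
The pending related arbitration from 2003-10-01 to 2004-01-17 tolled the period for 108 days, extending the deadline to 2004-02-26.
Nothing else in the chronology tolls or restarts the period.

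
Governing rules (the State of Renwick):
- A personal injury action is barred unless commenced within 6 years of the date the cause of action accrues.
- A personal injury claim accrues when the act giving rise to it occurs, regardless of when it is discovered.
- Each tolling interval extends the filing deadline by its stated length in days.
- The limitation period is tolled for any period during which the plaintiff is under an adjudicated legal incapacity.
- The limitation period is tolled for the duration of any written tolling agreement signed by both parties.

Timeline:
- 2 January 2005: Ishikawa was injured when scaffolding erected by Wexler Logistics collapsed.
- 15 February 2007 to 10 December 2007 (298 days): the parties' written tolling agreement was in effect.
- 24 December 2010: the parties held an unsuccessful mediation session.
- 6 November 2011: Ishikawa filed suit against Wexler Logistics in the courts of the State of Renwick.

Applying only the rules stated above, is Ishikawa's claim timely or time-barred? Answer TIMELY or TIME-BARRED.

The limitation period began to run on 2 January 2005.
6 years from 2 January 2005 is 2 January 2011.
The written tolling agreement from 15 February 2007 to 10 December 2007 tolled the period for 298 days, extending the deadline to 27 October 2011.
None of the other events listed affects the running of the period under the stated rules.
Ishikawa filed on 6 November 2011, after the 27 October 2011 deadline, so the action is time-barred.

TIME-BARRED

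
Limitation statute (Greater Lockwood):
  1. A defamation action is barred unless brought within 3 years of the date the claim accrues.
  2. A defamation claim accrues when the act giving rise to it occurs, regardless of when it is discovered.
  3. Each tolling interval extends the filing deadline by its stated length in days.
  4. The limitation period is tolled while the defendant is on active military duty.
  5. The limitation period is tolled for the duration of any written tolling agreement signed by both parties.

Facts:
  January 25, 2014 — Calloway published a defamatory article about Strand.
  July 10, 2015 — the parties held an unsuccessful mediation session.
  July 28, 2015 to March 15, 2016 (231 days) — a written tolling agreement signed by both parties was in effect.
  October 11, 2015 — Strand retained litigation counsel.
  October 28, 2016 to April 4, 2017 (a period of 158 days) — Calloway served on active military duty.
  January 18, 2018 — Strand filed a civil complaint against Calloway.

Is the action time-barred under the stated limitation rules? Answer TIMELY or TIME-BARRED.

TIMELY

The claim accrued on January 25, 2014, the date of the act.
The untolled deadline — 3 years after January 25, 2014 — is January 25, 2017.
The written tolling agreement from July 28, 2015 to March 15, 2016 tolled the period for 231 days, extending the deadline to September 13, 2017.
The defendant's active military service from October 28, 2016 to April 4, 2017 tolled the period for 158 days, extending the deadline to February 18, 2018.
None of the other events listed affects the running of the period under the stated rules.
The January 18, 2018 filing precedes the February 18, 2018 deadline; the claim is timely.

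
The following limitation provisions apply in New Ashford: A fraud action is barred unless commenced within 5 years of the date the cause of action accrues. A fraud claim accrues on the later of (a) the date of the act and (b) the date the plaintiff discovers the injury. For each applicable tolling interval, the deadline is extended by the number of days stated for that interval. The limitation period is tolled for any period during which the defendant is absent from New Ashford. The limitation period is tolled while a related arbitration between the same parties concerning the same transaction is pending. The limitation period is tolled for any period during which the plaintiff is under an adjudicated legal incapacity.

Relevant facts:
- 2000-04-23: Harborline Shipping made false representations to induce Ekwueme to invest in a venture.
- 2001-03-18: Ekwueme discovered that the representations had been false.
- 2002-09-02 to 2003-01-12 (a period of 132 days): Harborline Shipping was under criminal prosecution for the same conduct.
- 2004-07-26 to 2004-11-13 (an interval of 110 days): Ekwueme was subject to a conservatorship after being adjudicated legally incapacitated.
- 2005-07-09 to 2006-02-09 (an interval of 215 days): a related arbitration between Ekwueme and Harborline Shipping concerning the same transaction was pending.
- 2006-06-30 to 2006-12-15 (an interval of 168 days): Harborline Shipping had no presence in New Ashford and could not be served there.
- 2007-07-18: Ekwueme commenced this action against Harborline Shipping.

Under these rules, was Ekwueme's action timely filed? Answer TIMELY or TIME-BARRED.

The claim accrued on 2001-03-18 — the later of the 2000-04-23 act and the 2001-03-18 discovery.
5 years from 2001-03-18 is 2006-03-18.
The plaintiff's legal incapacity from 2004-07-26 to 2004-11-13 tolled the period for 110 days, extending the deadline to 2006-07-06.
The pending related arbitration from 2005-07-09 to 2006-02-09 tolled the period for 215 days, extending the deadline to 2007-02-06.
Because the defendant's absence from the jurisdiction ran from 2006-06-30 to 2006-12-15, the deadline is extended by 168 days to 2007-07-24.
Although a criminal prosecution ran from 2002-09-02 to 2003-01-12, the stated rules do not make that a tolling event, so it is disregarded.
The 2007-07-18 filing precedes the 2007-07-24 deadline; the claim is timely.

TIMELY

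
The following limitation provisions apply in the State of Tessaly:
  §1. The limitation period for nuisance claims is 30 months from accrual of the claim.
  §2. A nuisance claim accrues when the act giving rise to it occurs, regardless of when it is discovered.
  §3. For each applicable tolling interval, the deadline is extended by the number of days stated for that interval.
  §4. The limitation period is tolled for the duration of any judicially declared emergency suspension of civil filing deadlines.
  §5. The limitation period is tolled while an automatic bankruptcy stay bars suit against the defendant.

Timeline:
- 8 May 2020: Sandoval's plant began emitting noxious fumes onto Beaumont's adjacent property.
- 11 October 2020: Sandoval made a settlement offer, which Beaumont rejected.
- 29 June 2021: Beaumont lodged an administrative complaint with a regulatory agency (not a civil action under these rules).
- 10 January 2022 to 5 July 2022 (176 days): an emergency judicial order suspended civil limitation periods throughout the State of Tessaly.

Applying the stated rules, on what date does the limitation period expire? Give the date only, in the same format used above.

The claim accrued on 8 May 2020, the date of the act.
30 months from 8 May 2020 is 8 November 2022.
Because the emergency suspension of filing deadlines ran from 10 January 2022 to 5 July 2022, the deadline is extended by 176 days to 3 May 2023.
None of the other events listed affects the running of the period under the stated rules.

3 May 2023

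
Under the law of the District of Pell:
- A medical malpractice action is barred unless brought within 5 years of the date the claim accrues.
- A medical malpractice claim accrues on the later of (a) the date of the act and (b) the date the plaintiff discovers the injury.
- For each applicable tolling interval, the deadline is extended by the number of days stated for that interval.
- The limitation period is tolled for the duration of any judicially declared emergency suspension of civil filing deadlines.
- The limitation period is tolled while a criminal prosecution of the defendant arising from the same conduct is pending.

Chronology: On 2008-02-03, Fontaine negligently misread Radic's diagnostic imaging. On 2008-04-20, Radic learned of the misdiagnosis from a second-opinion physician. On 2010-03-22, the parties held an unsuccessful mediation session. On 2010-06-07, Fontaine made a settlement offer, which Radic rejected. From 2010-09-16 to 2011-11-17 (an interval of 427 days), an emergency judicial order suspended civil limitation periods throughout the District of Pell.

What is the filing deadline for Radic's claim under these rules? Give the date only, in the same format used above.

Taking the later of the act (2008-02-03) and discovery (2008-04-20), the claim accrued on 2008-04-20.
Adding the 5 years base period to 2008-04-20 gives a deadline of 2013-04-20, before any tolling.
The emergency suspension of filing deadlines from 2010-09-16 to 2011-11-17 tolled the period for 427 days, extending the deadline to 2014-06-21.
Nothing else in the chronology tolls or restarts the period.

2014-06-21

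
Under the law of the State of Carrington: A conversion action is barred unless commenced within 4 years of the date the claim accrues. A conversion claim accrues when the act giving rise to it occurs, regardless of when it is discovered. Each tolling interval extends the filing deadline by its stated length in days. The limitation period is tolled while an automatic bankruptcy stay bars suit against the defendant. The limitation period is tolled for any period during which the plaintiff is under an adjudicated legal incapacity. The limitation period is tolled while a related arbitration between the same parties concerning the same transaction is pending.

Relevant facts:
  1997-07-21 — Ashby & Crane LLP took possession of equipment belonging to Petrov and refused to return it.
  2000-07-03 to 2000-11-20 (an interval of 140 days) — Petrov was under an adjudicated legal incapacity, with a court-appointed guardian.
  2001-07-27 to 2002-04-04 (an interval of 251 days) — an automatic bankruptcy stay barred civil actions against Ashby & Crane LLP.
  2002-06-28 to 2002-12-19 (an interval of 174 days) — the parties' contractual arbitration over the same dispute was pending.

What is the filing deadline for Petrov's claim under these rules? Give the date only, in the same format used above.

The claim accrued on 1997-07-21, the date of the act.
Adding the 4 years base period to 1997-07-21 gives a deadline of 2001-07-21, before any tolling.
Because the plaintiff's legal incapacity ran from 2000-07-03 to 2000-11-20, the deadline is extended by 140 days to 2001-12-08.
The automatic bankruptcy stay from 2001-07-27 to 2002-04-04 tolled the period for 251 days, extending the deadline to 2002-08-16.
Because the pending related arbitration ran from 2002-06-28 to 2002-12-19, the deadline is extended by 174 days to 2003-02-06.

2003-02-06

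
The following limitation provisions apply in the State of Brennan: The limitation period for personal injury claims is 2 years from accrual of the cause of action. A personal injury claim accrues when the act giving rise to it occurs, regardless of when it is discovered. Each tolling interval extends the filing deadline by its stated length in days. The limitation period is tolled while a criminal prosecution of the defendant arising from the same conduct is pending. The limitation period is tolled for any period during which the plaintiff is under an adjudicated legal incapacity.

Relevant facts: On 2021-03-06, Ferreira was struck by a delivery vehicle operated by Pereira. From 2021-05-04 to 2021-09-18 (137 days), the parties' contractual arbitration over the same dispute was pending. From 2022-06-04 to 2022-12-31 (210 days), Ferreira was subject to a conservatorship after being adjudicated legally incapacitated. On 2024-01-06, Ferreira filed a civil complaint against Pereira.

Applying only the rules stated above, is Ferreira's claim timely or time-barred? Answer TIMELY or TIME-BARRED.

TIME-BARRED

The cause of action accrued on 2021-03-06, the date of the act.
2 years from 2021-03-06 is 2023-03-06.
The period was tolled for 210 days by the plaintiff's legal incapacity (2022-06-04 to 2022-12-31), pushing the deadline to 2023-10-02.
No stated provision tolls the period for a pending arbitration, so the interval from 2021-05-04 to 2021-09-18 has no effect on the deadline.
Ferreira filed on 2024-01-06, after the 2023-10-02 deadline, so the action is time-barred.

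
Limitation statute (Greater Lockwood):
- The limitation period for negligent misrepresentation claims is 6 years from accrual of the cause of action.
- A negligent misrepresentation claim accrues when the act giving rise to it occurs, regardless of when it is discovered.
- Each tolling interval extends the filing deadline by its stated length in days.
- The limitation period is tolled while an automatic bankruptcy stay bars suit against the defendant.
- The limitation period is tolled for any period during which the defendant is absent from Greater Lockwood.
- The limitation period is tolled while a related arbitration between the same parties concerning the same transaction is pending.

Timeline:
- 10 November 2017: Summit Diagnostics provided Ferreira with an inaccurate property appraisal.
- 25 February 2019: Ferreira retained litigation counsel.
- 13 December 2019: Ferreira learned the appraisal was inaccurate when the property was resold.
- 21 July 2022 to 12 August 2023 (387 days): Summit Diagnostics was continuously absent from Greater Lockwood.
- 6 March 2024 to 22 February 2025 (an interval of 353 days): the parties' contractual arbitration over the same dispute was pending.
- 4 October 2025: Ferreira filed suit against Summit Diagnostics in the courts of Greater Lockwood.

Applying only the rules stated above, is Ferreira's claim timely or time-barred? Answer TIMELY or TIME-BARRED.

The claim accrued on 10 November 2017, when the wrongful act occurred; under the stated occurrence rule the 13 December 2019 discovery does not delay accrual.
Adding the 6 years base period to 10 November 2017 gives a deadline of 10 November 2023, before any tolling.
The defendant's absence from the jurisdiction from 21 July 2022 to 12 August 2023 tolled the period for 387 days, extending the deadline to 1 December 2024.
Because the pending related arbitration ran from 6 March 2024 to 22 February 2025, the deadline is extended by 353 days to 19 November 2025.
The other events in the timeline have no effect on the limitation period under the stated rules.
Ferreira filed on 4 October 2025, before the 19 November 2025 deadline, so the action is timely.

TIMELY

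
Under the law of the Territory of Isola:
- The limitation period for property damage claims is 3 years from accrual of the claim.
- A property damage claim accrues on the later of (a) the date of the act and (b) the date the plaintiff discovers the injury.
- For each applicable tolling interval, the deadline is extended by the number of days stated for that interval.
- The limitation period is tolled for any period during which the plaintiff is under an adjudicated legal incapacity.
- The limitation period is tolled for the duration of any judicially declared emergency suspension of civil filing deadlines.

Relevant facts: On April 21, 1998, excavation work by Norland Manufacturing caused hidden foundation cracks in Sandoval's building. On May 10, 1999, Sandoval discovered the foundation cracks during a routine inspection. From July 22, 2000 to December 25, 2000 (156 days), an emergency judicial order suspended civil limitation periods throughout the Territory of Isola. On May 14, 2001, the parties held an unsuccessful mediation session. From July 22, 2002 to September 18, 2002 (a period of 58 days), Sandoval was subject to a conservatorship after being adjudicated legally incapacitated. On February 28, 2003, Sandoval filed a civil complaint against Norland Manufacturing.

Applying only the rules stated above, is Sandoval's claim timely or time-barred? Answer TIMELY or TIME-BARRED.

TIME-BARRED

Because discovery on May 10, 1999 post-dates the April 21, 1998 act, accrual under the later-of rule falls on May 10, 1999.
Adding the 3 years base period to May 10, 1999 gives a deadline of May 10, 2002, before any tolling.
The emergency suspension of filing deadlines from July 22, 2000 to December 25, 2000 tolled the period for 156 days, extending the deadline to October 13, 2002.
The period was tolled for 58 days by the plaintiff's legal incapacity (July 22, 2002 to September 18, 2002), pushing the deadline to December 10, 2002.
Nothing else in the chronology tolls or restarts the period.
Filing on February 28, 2003 missed the December 10, 2002 deadline — the action is time-barred.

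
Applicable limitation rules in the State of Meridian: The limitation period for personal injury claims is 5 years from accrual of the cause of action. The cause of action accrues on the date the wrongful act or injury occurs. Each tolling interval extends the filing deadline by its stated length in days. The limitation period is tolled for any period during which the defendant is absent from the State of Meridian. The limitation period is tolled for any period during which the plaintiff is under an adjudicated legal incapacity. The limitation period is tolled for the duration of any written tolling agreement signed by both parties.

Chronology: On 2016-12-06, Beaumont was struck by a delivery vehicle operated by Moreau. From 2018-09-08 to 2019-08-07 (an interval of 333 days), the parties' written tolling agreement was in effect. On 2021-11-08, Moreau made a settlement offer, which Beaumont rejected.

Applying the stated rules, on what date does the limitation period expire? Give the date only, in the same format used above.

2022-11-04

The limitation period began to run on 2016-12-06.
5 years from 2016-12-06 is 2021-12-06.
Because the written tolling agreement ran from 2018-09-08 to 2019-08-07, the deadline is extended by 333 days to 2022-11-04.
The other events in the timeline have no effect on the limitation period under the stated rules.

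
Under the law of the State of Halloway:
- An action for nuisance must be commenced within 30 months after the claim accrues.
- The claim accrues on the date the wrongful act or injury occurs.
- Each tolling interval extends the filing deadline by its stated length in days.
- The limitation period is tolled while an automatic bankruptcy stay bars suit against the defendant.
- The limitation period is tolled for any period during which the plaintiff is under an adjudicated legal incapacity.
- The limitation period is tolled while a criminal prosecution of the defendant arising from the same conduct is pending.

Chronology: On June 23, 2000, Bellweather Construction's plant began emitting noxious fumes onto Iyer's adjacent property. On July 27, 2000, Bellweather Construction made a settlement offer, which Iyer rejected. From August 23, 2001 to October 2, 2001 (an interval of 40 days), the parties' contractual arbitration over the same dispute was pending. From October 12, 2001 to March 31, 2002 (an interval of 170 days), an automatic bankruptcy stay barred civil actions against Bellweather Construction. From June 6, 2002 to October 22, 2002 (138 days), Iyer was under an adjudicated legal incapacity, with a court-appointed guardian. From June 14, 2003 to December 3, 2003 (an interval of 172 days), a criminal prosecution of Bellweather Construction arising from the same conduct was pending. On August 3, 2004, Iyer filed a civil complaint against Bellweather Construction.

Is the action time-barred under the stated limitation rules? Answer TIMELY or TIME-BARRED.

The limitation period began to run on June 23, 2000.
30 months from June 23, 2000 is December 23, 2002.
The period was tolled for 170 days by the automatic bankruptcy stay (October 12, 2001 to March 31, 2002), pushing the deadline to June 11, 2003.
The period was tolled for 138 days by the plaintiff's legal incapacity (June 6, 2002 to October 22, 2002), pushing the deadline to October 27, 2003.
Because the pending criminal prosecution ran from June 14, 2003 to December 3, 2003, the deadline is extended by 172 days to April 16, 2004.
Although a pending arbitration ran from August 23, 2001 to October 2, 2001, the stated rules do not make that a tolling event, so it is disregarded.
The other events in the timeline have no effect on the limitation period under the stated rules.
The August 3, 2004 filing falls after the April 16, 2004 deadline; the claim is time-barred.

TIME-BARRED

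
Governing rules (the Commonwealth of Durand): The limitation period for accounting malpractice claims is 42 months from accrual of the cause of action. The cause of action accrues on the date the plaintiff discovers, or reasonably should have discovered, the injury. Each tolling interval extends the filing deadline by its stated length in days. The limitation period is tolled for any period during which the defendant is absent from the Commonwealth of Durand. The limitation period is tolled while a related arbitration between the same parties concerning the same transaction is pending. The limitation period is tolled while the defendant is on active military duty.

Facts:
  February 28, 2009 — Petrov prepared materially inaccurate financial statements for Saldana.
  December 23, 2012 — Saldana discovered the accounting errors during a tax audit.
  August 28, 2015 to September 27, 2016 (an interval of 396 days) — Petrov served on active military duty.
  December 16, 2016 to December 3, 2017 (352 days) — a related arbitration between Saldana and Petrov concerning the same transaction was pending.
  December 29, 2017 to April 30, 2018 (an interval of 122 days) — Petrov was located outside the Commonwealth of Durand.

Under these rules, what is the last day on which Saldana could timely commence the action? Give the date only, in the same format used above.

November 10, 2018

Accrual is tied to discovery, so the period began on December 23, 2012 rather than on February 28, 2009 when the act occurred.
Adding the 42 months base period to December 23, 2012 gives a deadline of June 23, 2016, before any tolling.
The defendant's active military service from August 28, 2015 to September 27, 2016 tolled the period for 396 days, extending the deadline to July 24, 2017.
The pending related arbitration from December 16, 2016 to December 3, 2017 tolled the period for 352 days, extending the deadline to July 11, 2018.
The period was tolled for 122 days by the defendant's absence from the jurisdiction (December 29, 2017 to April 30, 2018), pushing the deadline to November 10, 2018.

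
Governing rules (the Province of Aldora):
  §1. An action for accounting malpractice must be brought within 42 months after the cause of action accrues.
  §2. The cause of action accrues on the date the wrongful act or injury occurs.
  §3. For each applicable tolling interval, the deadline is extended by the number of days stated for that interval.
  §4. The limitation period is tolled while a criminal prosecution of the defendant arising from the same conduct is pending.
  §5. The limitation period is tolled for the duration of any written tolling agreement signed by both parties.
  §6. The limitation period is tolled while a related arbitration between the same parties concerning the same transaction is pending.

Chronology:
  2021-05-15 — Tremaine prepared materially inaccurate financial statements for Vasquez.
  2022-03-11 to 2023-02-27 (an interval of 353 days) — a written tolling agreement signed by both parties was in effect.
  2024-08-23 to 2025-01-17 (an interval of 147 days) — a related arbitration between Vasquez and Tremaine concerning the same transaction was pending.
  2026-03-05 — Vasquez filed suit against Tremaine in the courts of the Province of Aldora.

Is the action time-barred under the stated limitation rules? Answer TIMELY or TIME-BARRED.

TIMELY

The limitation period began to run on 2021-05-15.
42 months from 2021-05-15 is 2024-11-15.
The written tolling agreement from 2022-03-11 to 2023-02-27 tolled the period for 353 days, extending the deadline to 2025-11-03.
Because the pending related arbitration ran from 2024-08-23 to 2025-01-17, the deadline is extended by 147 days to 2026-03-30.
Vasquez filed on 2026-03-05, before the 2026-03-30 deadline, so the action is timely.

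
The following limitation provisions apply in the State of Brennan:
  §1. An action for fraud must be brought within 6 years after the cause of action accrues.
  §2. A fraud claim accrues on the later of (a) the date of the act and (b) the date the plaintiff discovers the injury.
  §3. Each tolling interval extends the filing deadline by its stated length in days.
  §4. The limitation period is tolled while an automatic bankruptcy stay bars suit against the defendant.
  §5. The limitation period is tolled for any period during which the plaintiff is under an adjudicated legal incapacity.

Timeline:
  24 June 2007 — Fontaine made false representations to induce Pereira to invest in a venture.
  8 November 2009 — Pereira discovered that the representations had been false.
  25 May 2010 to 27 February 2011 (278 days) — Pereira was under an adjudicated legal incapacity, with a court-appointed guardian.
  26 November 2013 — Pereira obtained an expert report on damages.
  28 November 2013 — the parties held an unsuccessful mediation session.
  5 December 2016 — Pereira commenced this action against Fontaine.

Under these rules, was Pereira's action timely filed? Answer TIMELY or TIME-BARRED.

TIME-BARRED

Taking the later of the act (24 June 2007) and discovery (8 November 2009), the claim accrued on 8 November 2009.
Adding the 6 years base period to 8 November 2009 gives a deadline of 8 November 2015, before any tolling.
The plaintiff's legal incapacity from 25 May 2010 to 27 February 2011 tolled the period for 278 days, extending the deadline to 12 August 2016.
None of the other events listed affects the running of the period under the stated rules.
The 5 December 2016 filing falls after the 12 August 2016 deadline; the claim is time-barred.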